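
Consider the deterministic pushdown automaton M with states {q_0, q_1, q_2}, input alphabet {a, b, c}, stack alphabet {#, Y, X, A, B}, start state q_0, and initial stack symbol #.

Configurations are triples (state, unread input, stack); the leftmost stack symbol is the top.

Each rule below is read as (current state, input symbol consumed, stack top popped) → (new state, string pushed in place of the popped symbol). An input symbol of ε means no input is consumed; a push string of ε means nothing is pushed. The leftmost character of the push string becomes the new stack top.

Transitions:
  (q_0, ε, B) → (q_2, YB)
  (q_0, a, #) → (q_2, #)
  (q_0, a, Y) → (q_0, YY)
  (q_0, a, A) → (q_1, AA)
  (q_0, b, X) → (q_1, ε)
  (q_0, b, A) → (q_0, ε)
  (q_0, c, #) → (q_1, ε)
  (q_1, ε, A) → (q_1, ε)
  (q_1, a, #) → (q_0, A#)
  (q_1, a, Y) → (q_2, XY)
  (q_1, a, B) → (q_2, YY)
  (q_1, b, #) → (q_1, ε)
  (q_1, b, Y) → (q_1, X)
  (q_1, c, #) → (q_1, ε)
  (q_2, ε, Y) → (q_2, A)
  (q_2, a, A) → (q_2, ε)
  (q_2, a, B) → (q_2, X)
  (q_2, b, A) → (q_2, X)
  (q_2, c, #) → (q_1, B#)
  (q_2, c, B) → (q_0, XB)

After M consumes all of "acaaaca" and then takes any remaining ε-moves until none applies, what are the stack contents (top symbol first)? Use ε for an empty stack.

AY#

(q_0, acaaaca, #) ⊢ (q_2, caaaca, #) ⊢ (q_1, aaaca, B#) ⊢ (q_2, aaca, YY#) ⊢ (q_2, aaca, AY#) ⊢ (q_2, aca, Y#) ⊢ (q_2, aca, A#) ⊢ (q_2, ca, #) ⊢ (q_1, a, B#) ⊢ (q_2, ε, YY#) ⊢ (q_2, ε, AY#)
All input consumed in state q_2 with stack AY#.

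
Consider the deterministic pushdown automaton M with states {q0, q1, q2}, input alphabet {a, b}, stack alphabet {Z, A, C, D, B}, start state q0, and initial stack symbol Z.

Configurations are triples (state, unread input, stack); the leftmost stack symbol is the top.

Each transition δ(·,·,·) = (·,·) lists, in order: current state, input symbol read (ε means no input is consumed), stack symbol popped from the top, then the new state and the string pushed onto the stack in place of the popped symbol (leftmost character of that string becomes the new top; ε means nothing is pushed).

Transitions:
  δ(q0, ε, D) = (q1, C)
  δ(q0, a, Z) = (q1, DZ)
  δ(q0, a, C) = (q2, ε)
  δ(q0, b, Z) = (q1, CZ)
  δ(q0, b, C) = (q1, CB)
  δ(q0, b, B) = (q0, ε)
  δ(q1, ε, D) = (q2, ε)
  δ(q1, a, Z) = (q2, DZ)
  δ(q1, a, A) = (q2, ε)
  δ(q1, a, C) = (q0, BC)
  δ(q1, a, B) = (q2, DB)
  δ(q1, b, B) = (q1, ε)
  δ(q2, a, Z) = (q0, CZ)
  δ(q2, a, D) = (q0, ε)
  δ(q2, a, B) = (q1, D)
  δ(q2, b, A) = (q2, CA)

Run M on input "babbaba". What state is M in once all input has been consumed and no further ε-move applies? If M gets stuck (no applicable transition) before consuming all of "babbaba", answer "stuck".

(q0, babbaba, Z) ⊢ (q1, abbaba, CZ) ⊢ (q0, bbaba, BCZ) ⊢ (q0, baba, CZ) ⊢ (q1, aba, CBZ) ⊢ (q0, ba, BCBZ) ⊢ (q0, a, CBZ) ⊢ (q2, ε, BZ)
All input consumed; M is in state q2.

q2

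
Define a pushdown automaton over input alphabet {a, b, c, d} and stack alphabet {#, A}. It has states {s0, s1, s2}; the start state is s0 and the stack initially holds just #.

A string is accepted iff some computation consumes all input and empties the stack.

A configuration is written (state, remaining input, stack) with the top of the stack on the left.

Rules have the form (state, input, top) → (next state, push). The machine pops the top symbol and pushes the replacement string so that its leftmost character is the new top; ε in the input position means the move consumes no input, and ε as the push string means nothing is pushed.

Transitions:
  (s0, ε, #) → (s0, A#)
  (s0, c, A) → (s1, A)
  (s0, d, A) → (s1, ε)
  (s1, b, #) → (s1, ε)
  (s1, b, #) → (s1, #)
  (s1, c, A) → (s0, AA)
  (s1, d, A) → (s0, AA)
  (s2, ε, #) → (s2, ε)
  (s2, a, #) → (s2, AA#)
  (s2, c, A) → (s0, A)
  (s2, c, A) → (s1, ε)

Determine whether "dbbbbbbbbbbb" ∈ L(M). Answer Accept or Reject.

Accept

One accepting computation: (s0, dbbbbbbbbbbb, #) ⊢ (s0, dbbbbbbbbbbb, A#) ⊢ (s1, bbbbbbbbbbb, #) ⊢ (s1, bbbbbbbbbb, #) ⊢ (s1, bbbbbbbbb, #) ⊢ (s1, bbbbbbbb, #) ⊢ (s1, bbbbbbb, #) ⊢ (s1, bbbbbb, #) ⊢ (s1, bbbbb, #) ⊢ (s1, bbbb, #) ⊢ (s1, bbb, #) ⊢ (s1, bb, #) ⊢ (s1, b, #) ⊢ (s1, ε, ε)
All input consumed and the stack is empty.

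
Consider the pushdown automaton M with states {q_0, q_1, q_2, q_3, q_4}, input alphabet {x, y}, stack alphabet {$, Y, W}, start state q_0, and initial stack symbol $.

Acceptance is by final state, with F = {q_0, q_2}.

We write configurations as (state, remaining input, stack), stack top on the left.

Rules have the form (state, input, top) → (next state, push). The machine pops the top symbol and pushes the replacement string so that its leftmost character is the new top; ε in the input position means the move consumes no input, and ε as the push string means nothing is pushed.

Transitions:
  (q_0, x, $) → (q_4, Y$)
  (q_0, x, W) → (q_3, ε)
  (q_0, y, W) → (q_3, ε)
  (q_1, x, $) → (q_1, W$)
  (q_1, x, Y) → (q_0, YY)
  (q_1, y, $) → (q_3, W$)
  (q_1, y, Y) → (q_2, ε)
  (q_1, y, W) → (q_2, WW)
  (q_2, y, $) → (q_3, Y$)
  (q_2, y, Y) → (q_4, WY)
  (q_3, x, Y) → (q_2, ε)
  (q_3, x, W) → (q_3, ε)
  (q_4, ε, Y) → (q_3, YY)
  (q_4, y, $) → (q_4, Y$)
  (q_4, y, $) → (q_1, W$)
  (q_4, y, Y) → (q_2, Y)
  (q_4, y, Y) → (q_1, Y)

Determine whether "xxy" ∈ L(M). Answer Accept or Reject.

No computation consumes all input and reaches a final state.

Reject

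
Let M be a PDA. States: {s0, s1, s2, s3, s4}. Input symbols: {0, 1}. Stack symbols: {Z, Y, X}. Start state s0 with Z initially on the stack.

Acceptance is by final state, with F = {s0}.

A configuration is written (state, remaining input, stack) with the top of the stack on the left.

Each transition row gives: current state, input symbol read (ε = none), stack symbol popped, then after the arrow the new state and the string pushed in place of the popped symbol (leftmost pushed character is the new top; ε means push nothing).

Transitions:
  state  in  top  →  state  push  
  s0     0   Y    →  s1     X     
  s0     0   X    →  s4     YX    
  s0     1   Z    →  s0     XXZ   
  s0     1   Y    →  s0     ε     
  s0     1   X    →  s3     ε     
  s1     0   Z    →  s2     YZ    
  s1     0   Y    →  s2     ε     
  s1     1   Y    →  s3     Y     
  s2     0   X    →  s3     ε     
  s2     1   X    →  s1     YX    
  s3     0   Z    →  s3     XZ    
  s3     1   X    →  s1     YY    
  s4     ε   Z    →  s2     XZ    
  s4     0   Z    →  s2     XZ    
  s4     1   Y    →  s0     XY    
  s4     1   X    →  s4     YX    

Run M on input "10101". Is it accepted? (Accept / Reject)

Accept

One accepting computation: (s0, 10101, Z) ⊢ (s0, 0101, XXZ) ⊢ (s4, 101, YXXZ) ⊢ (s0, 01, XYXXZ) ⊢ (s4, 1, YXYXXZ) ⊢ (s0, ε, XYXYXXZ)
All input consumed and state s0 ∈ F.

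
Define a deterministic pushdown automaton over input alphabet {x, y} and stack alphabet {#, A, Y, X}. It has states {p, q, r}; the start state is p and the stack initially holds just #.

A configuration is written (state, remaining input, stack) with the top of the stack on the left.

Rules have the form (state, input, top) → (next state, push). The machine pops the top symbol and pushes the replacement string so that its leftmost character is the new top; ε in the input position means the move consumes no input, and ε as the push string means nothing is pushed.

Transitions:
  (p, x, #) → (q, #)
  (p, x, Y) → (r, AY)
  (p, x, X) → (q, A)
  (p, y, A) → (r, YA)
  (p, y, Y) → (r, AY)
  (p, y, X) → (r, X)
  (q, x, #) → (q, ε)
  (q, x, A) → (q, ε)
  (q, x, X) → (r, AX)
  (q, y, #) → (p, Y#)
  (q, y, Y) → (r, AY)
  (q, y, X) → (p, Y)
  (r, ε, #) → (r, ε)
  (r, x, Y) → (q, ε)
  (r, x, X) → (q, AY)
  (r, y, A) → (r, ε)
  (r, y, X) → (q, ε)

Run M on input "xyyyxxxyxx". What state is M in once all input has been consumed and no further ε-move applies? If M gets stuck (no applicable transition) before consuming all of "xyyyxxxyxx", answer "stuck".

stuck

(p, xyyyxxxyxx, #)
  read x, top #: go to q, push # → (q, yyyxxxyxx, #)
  read y, top #: go to p, push Y# → (p, yyxxxyxx, Y#)
  read y, top Y: go to r, push AY → (r, yxxxyxx, AY#)
  read y, top A: go to r, push ε → (r, xxxyxx, Y#)
  read x, top Y: go to q, push ε → (q, xxyxx, #)
  read x, top #: go to q, push ε → (q, xyxx, ε)
No transition for (q, x, top ε); M blocks with input xyxx remaining.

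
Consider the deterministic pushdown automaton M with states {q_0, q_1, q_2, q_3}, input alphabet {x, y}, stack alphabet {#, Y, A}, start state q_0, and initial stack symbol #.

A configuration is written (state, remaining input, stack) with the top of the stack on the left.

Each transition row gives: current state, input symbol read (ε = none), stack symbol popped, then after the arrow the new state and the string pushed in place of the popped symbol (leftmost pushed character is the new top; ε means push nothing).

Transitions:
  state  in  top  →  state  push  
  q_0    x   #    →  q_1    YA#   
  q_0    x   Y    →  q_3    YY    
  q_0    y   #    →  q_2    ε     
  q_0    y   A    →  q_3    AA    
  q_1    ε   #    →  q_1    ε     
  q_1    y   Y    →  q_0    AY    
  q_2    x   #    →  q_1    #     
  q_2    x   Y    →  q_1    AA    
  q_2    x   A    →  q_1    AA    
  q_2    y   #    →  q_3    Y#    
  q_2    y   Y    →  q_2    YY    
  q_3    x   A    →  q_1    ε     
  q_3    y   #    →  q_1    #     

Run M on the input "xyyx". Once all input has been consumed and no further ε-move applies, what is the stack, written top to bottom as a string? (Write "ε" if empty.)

(q_0, xyyx, #) ⊢ (q_1, yyx, YA#) ⊢ (q_0, yx, AYA#) ⊢ (q_3, x, AAYA#) ⊢ (q_1, ε, AYA#)
All input consumed in state q_1 with stack AYA#.

AYA#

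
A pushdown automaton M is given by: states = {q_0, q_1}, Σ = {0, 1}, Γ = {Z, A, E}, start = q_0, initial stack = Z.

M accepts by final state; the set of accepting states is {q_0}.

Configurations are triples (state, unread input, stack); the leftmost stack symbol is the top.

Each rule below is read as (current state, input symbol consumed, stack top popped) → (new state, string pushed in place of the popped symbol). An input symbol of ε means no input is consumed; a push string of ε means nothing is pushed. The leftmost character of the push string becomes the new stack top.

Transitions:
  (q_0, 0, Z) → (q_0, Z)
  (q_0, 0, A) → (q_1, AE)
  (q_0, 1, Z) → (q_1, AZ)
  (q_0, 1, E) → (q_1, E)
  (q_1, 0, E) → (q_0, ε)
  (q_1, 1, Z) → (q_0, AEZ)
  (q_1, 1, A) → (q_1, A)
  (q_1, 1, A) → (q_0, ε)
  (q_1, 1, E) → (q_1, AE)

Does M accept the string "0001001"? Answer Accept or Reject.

No computation consumes all input and reaches a final state.

Reject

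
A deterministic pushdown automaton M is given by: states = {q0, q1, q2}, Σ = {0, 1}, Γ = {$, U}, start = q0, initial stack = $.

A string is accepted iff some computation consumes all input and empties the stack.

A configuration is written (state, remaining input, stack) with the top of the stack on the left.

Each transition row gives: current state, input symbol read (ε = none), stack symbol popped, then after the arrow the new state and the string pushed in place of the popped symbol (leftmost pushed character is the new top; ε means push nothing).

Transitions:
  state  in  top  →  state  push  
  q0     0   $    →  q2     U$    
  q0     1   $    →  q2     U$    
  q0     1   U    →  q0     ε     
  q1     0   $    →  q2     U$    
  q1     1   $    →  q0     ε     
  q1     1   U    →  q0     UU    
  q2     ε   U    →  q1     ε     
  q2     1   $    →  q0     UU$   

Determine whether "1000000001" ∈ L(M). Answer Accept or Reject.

Accept

(q0, 1000000001, $)
  read 1, top $: go to q2, push U$ → (q2, 000000001, U$)
  ε-move, top U: go to q1, push ε → (q1, 000000001, $)
  read 0, top $: go to q2, push U$ → (q2, 00000001, U$)
  ε-move, top U: go to q1, push ε → (q1, 00000001, $)
  read 0, top $: go to q2, push U$ → (q2, 0000001, U$)
  ε-move, top U: go to q1, push ε → (q1, 0000001, $)
  read 0, top $: go to q2, push U$ → (q2, 000001, U$)
  ε-move, top U: go to q1, push ε → (q1, 000001, $)
  read 0, top $: go to q2, push U$ → (q2, 00001, U$)
  ε-move, top U: go to q1, push ε → (q1, 00001, $)
  read 0, top $: go to q2, push U$ → (q2, 0001, U$)
  ε-move, top U: go to q1, push ε → (q1, 0001, $)
  read 0, top $: go to q2, push U$ → (q2, 001, U$)
  ε-move, top U: go to q1, push ε → (q1, 001, $)
  read 0, top $: go to q2, push U$ → (q2, 01, U$)
  ε-move, top U: go to q1, push ε → (q1, 01, $)
  read 0, top $: go to q2, push U$ → (q2, 1, U$)
  ε-move, top U: go to q1, push ε → (q1, 1, $)
  read 1, top $: go to q0, push ε → (q0, ε, ε)
All input consumed and the stack is empty.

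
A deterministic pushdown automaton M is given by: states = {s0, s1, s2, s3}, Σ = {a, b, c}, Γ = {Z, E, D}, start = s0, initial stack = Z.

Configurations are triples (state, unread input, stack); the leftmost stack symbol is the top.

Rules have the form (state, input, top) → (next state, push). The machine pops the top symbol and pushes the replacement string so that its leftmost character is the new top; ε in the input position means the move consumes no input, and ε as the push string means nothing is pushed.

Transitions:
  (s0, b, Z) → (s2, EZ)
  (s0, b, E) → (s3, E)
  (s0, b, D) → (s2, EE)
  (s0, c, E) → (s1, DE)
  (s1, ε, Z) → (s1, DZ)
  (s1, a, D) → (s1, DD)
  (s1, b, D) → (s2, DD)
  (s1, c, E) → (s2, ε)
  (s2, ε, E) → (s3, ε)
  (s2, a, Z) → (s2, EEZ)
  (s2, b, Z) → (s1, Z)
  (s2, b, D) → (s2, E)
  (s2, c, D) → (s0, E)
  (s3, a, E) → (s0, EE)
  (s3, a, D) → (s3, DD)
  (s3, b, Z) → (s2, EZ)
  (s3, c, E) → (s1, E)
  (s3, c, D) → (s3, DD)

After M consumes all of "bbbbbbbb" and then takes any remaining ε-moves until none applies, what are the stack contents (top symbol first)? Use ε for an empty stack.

(s0, bbbbbbbb, Z) ⊢ (s2, bbbbbbb, EZ) ⊢ (s3, bbbbbbb, Z) ⊢ (s2, bbbbbb, EZ) ⊢ (s3, bbbbbb, Z) ⊢ (s2, bbbbb, EZ) ⊢ (s3, bbbbb, Z) ⊢ (s2, bbbb, EZ) ⊢ (s3, bbbb, Z) ⊢ (s2, bbb, EZ) ⊢ (s3, bbb, Z) ⊢ (s2, bb, EZ) ⊢ (s3, bb, Z) ⊢ (s2, b, EZ) ⊢ (s3, b, Z) ⊢ (s2, ε, EZ) ⊢ (s3, ε, Z)
All input consumed in state s3 with stack Z.

Z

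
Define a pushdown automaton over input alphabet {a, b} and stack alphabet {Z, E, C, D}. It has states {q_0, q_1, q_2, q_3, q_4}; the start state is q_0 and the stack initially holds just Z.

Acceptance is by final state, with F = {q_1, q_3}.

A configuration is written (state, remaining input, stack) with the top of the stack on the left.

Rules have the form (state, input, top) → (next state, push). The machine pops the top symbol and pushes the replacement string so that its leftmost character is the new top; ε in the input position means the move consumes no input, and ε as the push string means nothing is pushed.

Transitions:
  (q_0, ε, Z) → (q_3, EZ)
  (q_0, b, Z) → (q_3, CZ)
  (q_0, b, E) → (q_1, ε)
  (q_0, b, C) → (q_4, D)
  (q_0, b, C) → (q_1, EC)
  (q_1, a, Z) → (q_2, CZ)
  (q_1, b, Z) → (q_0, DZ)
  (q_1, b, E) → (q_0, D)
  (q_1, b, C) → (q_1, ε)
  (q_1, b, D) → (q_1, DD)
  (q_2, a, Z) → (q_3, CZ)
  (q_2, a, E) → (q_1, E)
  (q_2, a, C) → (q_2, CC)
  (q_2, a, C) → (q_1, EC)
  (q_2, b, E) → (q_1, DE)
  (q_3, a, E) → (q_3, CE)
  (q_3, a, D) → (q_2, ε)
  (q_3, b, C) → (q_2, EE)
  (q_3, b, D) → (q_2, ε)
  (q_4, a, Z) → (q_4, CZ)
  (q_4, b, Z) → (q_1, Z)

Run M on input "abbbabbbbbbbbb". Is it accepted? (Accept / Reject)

No computation consumes all input and reaches a final state.

Reject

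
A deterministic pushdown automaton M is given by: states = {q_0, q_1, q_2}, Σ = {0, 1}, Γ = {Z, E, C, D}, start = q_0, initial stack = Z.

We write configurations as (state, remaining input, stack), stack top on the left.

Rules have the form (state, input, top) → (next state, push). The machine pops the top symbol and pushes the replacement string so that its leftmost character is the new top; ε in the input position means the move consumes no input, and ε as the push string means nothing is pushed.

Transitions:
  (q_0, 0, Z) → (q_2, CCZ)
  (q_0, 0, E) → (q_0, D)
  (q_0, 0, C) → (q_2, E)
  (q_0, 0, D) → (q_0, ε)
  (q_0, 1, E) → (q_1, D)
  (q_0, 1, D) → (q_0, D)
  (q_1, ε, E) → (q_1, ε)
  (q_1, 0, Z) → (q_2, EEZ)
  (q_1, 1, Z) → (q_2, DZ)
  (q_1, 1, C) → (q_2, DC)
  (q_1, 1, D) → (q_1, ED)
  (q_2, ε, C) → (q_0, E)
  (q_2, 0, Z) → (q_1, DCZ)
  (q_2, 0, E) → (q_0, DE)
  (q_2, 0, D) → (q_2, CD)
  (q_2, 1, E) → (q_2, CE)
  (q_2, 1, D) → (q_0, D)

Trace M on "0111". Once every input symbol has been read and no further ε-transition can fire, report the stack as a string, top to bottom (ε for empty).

(q_0, 0111, Z)
  read 0, top Z: go to q_2, push CCZ → (q_2, 111, CCZ)
  ε-move, top C: go to q_0, push E → (q_0, 111, ECZ)
  read 1, top E: go to q_1, push D → (q_1, 11, DCZ)
  read 1, top D: go to q_1, push ED → (q_1, 1, EDCZ)
  ε-move, top E: go to q_1, push ε → (q_1, 1, DCZ)
  read 1, top D: go to q_1, push ED → (q_1, ε, EDCZ)
  ε-move, top E: go to q_1, push ε → (q_1, ε, DCZ)
All input consumed in state q_1 with stack DCZ.

DCZ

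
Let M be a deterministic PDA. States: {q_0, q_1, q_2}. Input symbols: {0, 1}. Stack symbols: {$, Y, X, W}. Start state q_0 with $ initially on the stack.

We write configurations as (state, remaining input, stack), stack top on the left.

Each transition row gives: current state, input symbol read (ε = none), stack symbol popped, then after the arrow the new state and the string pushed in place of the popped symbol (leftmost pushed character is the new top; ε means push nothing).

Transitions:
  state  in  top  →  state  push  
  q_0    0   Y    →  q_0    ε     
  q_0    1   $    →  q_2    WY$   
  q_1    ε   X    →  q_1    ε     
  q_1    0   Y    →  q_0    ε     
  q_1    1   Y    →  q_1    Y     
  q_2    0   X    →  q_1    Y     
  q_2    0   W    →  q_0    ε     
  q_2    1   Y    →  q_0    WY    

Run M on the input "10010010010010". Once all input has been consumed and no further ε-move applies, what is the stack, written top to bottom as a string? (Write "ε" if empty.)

Y$

(q_0, 10010010010010, $) ⊢ (q_2, 0010010010010, WY$) ⊢ (q_0, 010010010010, Y$) ⊢ (q_0, 10010010010, $) ⊢ (q_2, 0010010010, WY$) ⊢ (q_0, 010010010, Y$) ⊢ (q_0, 10010010, $) ⊢ (q_2, 0010010, WY$) ⊢ (q_0, 010010, Y$) ⊢ (q_0, 10010, $) ⊢ (q_2, 0010, WY$) ⊢ (q_0, 010, Y$) ⊢ (q_0, 10, $) ⊢ (q_2, 0, WY$) ⊢ (q_0, ε, Y$)
All input consumed in state q_0 with stack Y$.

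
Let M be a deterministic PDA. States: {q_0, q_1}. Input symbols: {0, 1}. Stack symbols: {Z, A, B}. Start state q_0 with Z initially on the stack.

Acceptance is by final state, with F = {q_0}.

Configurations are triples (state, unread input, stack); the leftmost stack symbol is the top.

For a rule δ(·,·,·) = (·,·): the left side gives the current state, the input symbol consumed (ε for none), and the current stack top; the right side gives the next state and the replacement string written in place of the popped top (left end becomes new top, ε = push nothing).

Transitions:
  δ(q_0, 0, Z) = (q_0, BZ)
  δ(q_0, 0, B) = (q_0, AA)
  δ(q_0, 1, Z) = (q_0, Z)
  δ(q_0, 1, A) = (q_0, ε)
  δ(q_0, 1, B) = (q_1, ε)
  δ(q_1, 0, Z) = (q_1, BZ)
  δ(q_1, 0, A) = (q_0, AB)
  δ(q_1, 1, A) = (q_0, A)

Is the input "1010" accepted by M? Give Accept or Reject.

Reject

(q_0, 1010, Z) ⊢ (q_0, 010, Z) ⊢ (q_0, 10, BZ) ⊢ (q_1, 0, Z) ⊢ (q_1, ε, BZ)
All input consumed; state q_1 ∉ F and no further ε-move applies.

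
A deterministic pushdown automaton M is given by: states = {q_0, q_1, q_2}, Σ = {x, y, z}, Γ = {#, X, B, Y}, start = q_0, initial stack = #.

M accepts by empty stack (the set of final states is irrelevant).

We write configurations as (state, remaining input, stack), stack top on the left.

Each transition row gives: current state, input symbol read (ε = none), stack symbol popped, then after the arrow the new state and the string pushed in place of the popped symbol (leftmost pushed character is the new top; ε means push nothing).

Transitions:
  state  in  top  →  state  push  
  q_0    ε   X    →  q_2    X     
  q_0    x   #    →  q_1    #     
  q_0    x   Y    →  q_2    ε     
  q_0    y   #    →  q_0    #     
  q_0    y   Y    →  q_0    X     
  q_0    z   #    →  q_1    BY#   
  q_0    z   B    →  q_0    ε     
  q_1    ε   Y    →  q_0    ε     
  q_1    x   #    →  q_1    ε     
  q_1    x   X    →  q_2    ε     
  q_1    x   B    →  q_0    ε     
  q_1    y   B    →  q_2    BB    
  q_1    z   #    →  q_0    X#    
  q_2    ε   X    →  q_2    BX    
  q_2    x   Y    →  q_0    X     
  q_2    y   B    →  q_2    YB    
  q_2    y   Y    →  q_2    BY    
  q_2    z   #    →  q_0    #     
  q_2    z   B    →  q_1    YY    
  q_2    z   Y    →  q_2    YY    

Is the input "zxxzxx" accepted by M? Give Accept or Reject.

(q_0, zxxzxx, #)
  read z, top #: go to q_1, push BY# → (q_1, xxzxx, BY#)
  read x, top B: go to q_0, push ε → (q_0, xzxx, Y#)
  read x, top Y: go to q_2, push ε → (q_2, zxx, #)
  read z, top #: go to q_0, push # → (q_0, xx, #)
  read x, top #: go to q_1, push # → (q_1, x, #)
  read x, top #: go to q_1, push ε → (q_1, ε, ε)
All input consumed and the stack is empty.

Accept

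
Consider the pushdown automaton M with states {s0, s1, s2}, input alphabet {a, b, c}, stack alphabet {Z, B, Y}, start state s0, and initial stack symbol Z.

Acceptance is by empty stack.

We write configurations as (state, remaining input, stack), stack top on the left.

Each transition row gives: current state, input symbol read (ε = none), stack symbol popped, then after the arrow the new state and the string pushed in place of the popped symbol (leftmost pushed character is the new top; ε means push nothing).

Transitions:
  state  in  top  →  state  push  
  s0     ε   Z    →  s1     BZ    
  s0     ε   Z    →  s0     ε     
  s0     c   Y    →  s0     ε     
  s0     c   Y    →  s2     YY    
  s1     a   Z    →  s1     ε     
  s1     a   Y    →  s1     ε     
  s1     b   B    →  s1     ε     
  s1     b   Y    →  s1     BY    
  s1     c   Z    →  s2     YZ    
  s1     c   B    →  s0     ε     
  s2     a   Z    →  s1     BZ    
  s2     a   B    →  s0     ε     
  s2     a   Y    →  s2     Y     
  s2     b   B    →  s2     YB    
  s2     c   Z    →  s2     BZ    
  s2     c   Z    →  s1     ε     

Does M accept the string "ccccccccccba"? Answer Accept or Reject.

One accepting computation: (s0, ccccccccccba, Z) ⊢ (s1, ccccccccccba, BZ) ⊢ (s0, cccccccccba, Z) ⊢ (s1, cccccccccba, BZ) ⊢ (s0, ccccccccba, Z) ⊢ (s1, ccccccccba, BZ) ⊢ (s0, cccccccba, Z) ⊢ (s1, cccccccba, BZ) ⊢ (s0, ccccccba, Z) ⊢ (s1, ccccccba, BZ) ⊢ (s0, cccccba, Z) ⊢ (s1, cccccba, BZ) ⊢ (s0, ccccba, Z) ⊢ (s1, ccccba, BZ) ⊢ (s0, cccba, Z) ⊢ (s1, cccba, BZ) ⊢ (s0, ccba, Z) ⊢ (s1, ccba, BZ) ⊢ (s0, cba, Z) ⊢ (s1, cba, BZ) ⊢ (s0, ba, Z) ⊢ (s1, ba, BZ) ⊢ (s1, a, Z) ⊢ (s1, ε, ε)
All input consumed and the stack is empty.

Accept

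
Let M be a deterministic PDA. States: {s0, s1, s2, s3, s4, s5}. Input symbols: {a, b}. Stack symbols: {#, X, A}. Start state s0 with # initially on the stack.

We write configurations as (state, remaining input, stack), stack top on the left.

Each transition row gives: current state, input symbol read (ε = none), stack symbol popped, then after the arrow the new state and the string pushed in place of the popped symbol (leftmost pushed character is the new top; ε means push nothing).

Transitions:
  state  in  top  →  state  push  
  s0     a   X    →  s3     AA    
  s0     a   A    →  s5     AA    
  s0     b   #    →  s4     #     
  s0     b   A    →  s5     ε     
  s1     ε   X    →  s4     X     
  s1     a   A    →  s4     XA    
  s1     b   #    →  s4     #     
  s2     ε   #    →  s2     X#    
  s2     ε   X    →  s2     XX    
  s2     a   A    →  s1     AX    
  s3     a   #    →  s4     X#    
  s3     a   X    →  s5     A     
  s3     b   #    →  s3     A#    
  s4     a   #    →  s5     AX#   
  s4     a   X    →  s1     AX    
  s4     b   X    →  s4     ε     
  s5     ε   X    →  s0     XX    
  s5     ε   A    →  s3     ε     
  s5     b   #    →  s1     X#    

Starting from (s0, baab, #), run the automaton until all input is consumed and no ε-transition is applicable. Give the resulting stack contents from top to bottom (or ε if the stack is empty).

(s0, baab, #) ⊢ (s4, aab, #) ⊢ (s5, ab, AX#) ⊢ (s3, ab, X#) ⊢ (s5, b, A#) ⊢ (s3, b, #) ⊢ (s3, ε, A#)
All input consumed in state s3 with stack A#.

A#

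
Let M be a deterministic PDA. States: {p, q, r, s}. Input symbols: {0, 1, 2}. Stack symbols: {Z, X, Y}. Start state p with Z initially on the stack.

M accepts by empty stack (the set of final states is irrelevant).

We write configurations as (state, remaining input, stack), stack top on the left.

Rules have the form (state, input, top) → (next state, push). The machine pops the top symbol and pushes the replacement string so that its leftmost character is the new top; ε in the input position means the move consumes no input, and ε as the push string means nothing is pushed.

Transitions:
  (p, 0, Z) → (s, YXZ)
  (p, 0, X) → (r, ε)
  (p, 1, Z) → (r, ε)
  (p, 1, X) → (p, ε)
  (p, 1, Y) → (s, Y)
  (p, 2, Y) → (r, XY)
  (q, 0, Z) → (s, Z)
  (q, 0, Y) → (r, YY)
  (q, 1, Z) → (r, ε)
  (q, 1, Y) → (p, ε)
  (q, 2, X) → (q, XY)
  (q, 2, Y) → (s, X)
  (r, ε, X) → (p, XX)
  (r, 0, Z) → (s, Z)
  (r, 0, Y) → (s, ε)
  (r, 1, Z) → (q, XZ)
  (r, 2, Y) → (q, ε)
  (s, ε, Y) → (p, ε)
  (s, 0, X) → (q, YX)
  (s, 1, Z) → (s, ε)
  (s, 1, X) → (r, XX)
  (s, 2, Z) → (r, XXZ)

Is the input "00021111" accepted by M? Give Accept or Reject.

(p, 00021111, Z)
  read 0, top Z: go to s, push YXZ → (s, 0021111, YXZ)
  ε-move, top Y: go to p, push ε → (p, 0021111, XZ)
  read 0, top X: go to r, push ε → (r, 021111, Z)
  read 0, top Z: go to s, push Z → (s, 21111, Z)
  read 2, top Z: go to r, push XXZ → (r, 1111, XXZ)
  ε-move, top X: go to p, push XX → (p, 1111, XXXZ)
  read 1, top X: go to p, push ε → (p, 111, XXZ)
  read 1, top X: go to p, push ε → (p, 11, XZ)
  read 1, top X: go to p, push ε → (p, 1, Z)
  read 1, top Z: go to r, push ε → (r, ε, ε)
All input consumed and the stack is empty.

Accept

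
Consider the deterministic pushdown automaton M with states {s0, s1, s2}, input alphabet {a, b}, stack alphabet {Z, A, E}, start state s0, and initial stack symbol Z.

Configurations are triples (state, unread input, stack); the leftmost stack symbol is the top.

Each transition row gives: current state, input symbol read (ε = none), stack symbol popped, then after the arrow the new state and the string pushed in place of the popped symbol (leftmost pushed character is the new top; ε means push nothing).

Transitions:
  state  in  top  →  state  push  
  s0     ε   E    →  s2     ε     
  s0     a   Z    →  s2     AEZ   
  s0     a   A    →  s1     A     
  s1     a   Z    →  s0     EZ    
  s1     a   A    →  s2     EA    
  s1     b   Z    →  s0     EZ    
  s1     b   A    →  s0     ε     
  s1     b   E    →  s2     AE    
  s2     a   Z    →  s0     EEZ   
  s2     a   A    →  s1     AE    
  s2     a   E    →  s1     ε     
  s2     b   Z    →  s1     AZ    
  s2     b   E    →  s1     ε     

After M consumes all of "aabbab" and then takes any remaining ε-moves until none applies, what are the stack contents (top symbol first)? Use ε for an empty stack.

AZ

(s0, aabbab, Z)
  read a, top Z: go to s2, push AEZ → (s2, abbab, AEZ)
  read a, top A: go to s1, push AE → (s1, bbab, AEEZ)
  read b, top A: go to s0, push ε → (s0, bab, EEZ)
  ε-move, top E: go to s2, push ε → (s2, bab, EZ)
  read b, top E: go to s1, push ε → (s1, ab, Z)
  read a, top Z: go to s0, push EZ → (s0, b, EZ)
  ε-move, top E: go to s2, push ε → (s2, b, Z)
  read b, top Z: go to s1, push AZ → (s1, ε, AZ)
All input consumed in state s1 with stack AZ.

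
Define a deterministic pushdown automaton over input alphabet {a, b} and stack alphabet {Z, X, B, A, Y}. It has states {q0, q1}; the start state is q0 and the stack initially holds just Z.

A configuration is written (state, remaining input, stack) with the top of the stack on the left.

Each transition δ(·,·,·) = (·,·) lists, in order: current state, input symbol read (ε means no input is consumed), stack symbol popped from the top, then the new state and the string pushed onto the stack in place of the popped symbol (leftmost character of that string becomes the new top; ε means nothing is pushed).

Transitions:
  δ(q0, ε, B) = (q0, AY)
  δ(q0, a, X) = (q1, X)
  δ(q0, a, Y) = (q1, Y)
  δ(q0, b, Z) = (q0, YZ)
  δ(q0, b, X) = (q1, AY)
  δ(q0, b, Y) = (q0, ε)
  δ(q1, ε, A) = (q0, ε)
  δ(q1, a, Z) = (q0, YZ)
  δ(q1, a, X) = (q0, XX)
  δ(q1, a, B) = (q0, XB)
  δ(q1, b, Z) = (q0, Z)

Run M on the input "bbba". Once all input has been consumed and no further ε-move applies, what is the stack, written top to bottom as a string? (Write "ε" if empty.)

YZ

(q0, bbba, Z)
  read b, top Z: go to q0, push YZ → (q0, bba, YZ)
  read b, top Y: go to q0, push ε → (q0, ba, Z)
  read b, top Z: go to q0, push YZ → (q0, a, YZ)
  read a, top Y: go to q1, push Y → (q1, ε, YZ)
All input consumed in state q1 with stack YZ.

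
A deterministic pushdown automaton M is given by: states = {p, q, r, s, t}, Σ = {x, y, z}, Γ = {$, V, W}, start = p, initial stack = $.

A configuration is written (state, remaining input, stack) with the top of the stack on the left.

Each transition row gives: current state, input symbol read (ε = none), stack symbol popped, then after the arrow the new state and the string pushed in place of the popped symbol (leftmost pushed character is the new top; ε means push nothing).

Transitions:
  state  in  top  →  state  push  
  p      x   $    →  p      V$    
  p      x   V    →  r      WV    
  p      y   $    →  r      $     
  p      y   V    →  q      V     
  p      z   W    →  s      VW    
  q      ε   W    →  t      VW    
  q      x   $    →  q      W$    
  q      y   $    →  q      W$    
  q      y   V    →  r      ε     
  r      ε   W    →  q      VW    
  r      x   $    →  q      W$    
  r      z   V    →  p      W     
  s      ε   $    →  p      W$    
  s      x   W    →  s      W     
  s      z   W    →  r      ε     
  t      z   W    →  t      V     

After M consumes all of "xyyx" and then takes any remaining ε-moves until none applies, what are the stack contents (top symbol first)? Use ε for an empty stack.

VW$

(p, xyyx, $)
  read x, top $: go to p, push V$ → (p, yyx, V$)
  read y, top V: go to q, push V → (q, yx, V$)
  read y, top V: go to r, push ε → (r, x, $)
  read x, top $: go to q, push W$ → (q, ε, W$)
  ε-move, top W: go to t, push VW → (t, ε, VW$)
All input consumed in state t with stack VW$.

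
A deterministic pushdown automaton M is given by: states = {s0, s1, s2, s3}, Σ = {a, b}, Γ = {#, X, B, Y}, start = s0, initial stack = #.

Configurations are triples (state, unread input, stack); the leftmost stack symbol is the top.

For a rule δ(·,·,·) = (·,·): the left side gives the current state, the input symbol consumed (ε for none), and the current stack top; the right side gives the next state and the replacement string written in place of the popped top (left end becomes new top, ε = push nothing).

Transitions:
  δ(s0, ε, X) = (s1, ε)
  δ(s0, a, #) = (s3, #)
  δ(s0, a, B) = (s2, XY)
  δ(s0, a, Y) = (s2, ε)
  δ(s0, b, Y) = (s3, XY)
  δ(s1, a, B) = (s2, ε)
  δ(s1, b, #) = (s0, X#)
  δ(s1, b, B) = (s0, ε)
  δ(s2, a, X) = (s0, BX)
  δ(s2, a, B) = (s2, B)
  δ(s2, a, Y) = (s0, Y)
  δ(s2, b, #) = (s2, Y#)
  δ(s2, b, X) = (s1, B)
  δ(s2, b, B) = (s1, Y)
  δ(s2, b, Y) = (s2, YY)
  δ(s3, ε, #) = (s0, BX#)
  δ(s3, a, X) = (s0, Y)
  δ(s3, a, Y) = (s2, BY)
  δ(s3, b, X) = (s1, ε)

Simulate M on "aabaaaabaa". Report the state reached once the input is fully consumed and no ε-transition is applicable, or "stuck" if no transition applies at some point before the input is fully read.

stuck

(s0, aabaaaabaa, #)
  read a, top #: go to s3, push # → (s3, abaaaabaa, #)
  ε-move, top #: go to s0, push BX# → (s0, abaaaabaa, BX#)
  read a, top B: go to s2, push XY → (s2, baaaabaa, XYX#)
  read b, top X: go to s1, push B → (s1, aaaabaa, BYX#)
  read a, top B: go to s2, push ε → (s2, aaabaa, YX#)
  read a, top Y: go to s0, push Y → (s0, aabaa, YX#)
  read a, top Y: go to s2, push ε → (s2, abaa, X#)
  read a, top X: go to s0, push BX → (s0, baa, BX#)
No transition for (s0, b, top B); M blocks with input baa remaining.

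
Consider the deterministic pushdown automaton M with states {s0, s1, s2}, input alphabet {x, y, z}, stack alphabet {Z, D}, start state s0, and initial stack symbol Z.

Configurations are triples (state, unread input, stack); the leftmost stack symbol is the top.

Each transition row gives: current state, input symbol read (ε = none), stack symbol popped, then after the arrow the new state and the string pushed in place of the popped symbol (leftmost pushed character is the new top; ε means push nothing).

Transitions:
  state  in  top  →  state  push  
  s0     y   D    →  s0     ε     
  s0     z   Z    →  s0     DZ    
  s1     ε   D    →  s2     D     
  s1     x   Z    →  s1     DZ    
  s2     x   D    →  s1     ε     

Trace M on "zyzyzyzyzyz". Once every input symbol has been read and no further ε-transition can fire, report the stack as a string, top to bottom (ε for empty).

(s0, zyzyzyzyzyz, Z) ⊢ (s0, yzyzyzyzyz, DZ) ⊢ (s0, zyzyzyzyz, Z) ⊢ (s0, yzyzyzyz, DZ) ⊢ (s0, zyzyzyz, Z) ⊢ (s0, yzyzyz, DZ) ⊢ (s0, zyzyz, Z) ⊢ (s0, yzyz, DZ) ⊢ (s0, zyz, Z) ⊢ (s0, yz, DZ) ⊢ (s0, z, Z) ⊢ (s0, ε, DZ)
All input consumed in state s0 with stack DZ.

DZ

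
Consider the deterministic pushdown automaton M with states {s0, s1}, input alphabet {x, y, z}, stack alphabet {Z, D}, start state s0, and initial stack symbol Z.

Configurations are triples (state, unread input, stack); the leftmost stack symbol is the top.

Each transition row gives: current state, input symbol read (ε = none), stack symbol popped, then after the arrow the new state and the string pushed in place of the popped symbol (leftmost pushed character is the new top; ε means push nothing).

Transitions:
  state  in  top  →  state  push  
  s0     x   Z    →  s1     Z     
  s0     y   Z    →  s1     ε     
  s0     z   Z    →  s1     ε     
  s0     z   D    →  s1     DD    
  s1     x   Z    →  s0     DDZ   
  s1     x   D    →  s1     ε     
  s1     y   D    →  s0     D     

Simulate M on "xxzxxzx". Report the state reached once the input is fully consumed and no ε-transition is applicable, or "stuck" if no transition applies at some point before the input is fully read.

stuck

(s0, xxzxxzx, Z) ⊢ (s1, xzxxzx, Z) ⊢ (s0, zxxzx, DDZ) ⊢ (s1, xxzx, DDDZ) ⊢ (s1, xzx, DDZ) ⊢ (s1, zx, DZ)
No transition for (s1, z, top D); M blocks with input zx remaining.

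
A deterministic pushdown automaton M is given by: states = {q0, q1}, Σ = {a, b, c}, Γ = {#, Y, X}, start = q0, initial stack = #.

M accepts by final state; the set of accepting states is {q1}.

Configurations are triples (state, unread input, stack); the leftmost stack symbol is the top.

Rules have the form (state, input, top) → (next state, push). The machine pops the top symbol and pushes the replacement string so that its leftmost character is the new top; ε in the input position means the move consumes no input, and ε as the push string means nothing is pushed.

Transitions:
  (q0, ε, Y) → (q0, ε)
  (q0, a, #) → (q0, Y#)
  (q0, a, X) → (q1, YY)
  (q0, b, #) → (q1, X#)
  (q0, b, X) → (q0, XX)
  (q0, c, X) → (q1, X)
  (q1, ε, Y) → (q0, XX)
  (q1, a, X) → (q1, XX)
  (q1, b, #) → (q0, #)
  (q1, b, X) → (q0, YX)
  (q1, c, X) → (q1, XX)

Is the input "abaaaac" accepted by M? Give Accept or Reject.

Accept

(q0, abaaaac, #)
  read a, top #: go to q0, push Y# → (q0, baaaac, Y#)
  ε-move, top Y: go to q0, push ε → (q0, baaaac, #)
  read b, top #: go to q1, push X# → (q1, aaaac, X#)
  read a, top X: go to q1, push XX → (q1, aaac, XX#)
  read a, top X: go to q1, push XX → (q1, aac, XXX#)
  read a, top X: go to q1, push XX → (q1, ac, XXXX#)
  read a, top X: go to q1, push XX → (q1, c, XXXXX#)
  read c, top X: go to q1, push XX → (q1, ε, XXXXXX#)
All input consumed; state q1 ∈ F.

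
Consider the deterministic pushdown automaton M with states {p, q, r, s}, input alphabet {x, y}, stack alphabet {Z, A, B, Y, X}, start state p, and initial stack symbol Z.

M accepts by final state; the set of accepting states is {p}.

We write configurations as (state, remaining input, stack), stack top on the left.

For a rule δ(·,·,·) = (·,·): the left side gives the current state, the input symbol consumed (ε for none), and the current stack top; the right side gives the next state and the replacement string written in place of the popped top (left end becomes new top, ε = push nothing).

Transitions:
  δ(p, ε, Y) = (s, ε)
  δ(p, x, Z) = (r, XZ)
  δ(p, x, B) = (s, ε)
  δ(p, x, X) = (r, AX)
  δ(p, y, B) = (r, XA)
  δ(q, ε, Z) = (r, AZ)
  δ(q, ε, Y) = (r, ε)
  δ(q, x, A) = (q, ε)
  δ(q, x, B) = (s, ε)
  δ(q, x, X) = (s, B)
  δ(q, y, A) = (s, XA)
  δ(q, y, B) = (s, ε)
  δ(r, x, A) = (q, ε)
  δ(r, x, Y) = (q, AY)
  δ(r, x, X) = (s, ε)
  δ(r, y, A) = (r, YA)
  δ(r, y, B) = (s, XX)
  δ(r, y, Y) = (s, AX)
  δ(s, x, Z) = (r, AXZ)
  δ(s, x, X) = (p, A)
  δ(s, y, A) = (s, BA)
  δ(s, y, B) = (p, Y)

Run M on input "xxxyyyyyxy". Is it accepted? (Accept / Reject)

(p, xxxyyyyyxy, Z)
  read x, top Z: go to r, push XZ → (r, xxyyyyyxy, XZ)
  read x, top X: go to s, push ε → (s, xyyyyyxy, Z)
  read x, top Z: go to r, push AXZ → (r, yyyyyxy, AXZ)
  read y, top A: go to r, push YA → (r, yyyyxy, YAXZ)
  read y, top Y: go to s, push AX → (s, yyyxy, AXAXZ)
  read y, top A: go to s, push BA → (s, yyxy, BAXAXZ)
  read y, top B: go to p, push Y → (p, yxy, YAXAXZ)
  ε-move, top Y: go to s, push ε → (s, yxy, AXAXZ)
  read y, top A: go to s, push BA → (s, xy, BAXAXZ)
No transition applies at (s, xy, BAXAXZ); input not fully consumed.

Reject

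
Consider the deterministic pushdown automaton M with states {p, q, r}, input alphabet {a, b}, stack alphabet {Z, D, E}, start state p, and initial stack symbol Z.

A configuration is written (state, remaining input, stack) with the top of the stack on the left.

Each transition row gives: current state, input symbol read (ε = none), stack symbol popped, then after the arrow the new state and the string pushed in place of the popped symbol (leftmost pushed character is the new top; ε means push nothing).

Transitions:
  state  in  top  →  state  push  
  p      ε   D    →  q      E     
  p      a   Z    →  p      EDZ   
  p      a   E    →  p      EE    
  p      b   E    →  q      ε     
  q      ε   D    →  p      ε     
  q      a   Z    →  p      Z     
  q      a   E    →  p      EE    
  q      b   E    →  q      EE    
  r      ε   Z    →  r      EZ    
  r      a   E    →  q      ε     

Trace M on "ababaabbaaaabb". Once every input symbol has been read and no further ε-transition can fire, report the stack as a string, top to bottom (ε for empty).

(p, ababaabbaaaabb, Z) ⊢ (p, babaabbaaaabb, EDZ) ⊢ (q, abaabbaaaabb, DZ) ⊢ (p, abaabbaaaabb, Z) ⊢ (p, baabbaaaabb, EDZ) ⊢ (q, aabbaaaabb, DZ) ⊢ (p, aabbaaaabb, Z) ⊢ (p, abbaaaabb, EDZ) ⊢ (p, bbaaaabb, EEDZ) ⊢ (q, baaaabb, EDZ) ⊢ (q, aaaabb, EEDZ) ⊢ (p, aaabb, EEEDZ) ⊢ (p, aabb, EEEEDZ) ⊢ (p, abb, EEEEEDZ) ⊢ (p, bb, EEEEEEDZ) ⊢ (q, b, EEEEEDZ) ⊢ (q, ε, EEEEEEDZ)
All input consumed in state q with stack EEEEEEDZ.

EEEEEEDZ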